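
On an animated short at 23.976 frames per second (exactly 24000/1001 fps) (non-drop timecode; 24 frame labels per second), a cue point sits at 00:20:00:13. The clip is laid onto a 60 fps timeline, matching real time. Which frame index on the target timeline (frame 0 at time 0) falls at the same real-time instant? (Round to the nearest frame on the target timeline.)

frame 72105

Source frame index: (0×3600 + 20×60 + 0) × 24 + 13 = 28813.
Real time: 28813 / (24000/1001) = 28841813/24000 s.
Target frame: (28841813/24000) × (60) = 28841813/400 ≈ 72104.533 → 72105.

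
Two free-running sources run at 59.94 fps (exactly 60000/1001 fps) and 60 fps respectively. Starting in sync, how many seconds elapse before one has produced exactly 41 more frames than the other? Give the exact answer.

The gap grows by |60 − 60000/1001| = 60/1001 frames per second.
Time for a 41-frame gap: 41 ÷ (60/1001) = 41041/60 s.

41041/60 seconds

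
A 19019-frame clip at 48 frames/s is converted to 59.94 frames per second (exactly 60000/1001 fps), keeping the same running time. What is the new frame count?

23750 frames

Target frames = source frames × (target rate / source rate) = 19019 × (60000/1001)/(48) = 19019 × 1250/1001 = 23750.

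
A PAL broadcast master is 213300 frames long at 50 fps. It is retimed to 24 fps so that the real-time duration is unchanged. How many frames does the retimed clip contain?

Target frames = source frames × (target rate / source rate) = 213300 × (24)/(50) = 213300 × 12/25 = 102384.

102384 frames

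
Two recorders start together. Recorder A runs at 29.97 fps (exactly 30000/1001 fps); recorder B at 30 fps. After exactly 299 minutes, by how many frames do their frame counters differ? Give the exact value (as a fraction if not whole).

299 min = 17940 s.
A emits 30000/1001 × 17940 = 41400000/77 frames; B emits 30 × 17940 = 538200.
Difference = 41400/77 frames (≈ 537.6623); B is ahead of A.

41400/77 frames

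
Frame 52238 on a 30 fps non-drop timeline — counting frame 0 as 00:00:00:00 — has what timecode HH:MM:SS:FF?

52238 ÷ 30 = 1741 full seconds, remainder 8 frames.
1741 s = 0 h 29 min 1 s.
Timecode: 00:29:01:08.

00:29:01:08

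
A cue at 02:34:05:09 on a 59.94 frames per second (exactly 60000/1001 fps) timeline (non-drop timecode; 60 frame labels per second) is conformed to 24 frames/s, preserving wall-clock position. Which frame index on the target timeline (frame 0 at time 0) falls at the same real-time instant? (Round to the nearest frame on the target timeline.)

Source frame index: (2×3600 + 34×60 + 5) × 60 + 9 = 554709.
Real time: 554709 / (60000/1001) = 185087903/20000 s.
Target frame: (185087903/20000) × (24) = 555263709/2500 ≈ 222105.484 → 222105.

frame 222105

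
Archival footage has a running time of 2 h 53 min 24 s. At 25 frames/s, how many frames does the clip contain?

260100 frames

2 h 53 min 24 s = 10404 s.
Frames = 10404 × 25 = 260100.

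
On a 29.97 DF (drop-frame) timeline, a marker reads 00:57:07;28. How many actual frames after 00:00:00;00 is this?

102734

Complete 10-minute blocks: 5, each 17982 frames → 89910.
Remaining 7 whole minutes in the current block: 1800 + 6 × 1798 = 12588 frames.
Within the current minute: 7 × 30 + 28 − 2 = 236 (labels ;00/;01 skipped at this minute). Total = 89910 + 12588 + 236 = 102734.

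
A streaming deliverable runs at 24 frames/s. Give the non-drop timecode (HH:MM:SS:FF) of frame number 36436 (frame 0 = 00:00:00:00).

00:25:18:04

36436 ÷ 24 = 1518 full seconds, remainder 4 frames.
1518 s = 0 h 25 min 18 s.
Timecode: 00:25:18:04.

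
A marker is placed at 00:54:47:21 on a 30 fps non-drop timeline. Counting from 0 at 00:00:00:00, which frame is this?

Total seconds to the label: (0 × 3600 + 54 × 60 + 47) = 3287.
Frame index = 3287 × 30 + 21 = 98631.

98631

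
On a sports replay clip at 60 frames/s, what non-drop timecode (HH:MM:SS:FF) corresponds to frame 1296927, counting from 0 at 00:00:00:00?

1296927 ÷ 60 = 21615 full seconds, remainder 27 frames.
21615 s = 6 h 0 min 15 s.
Timecode: 06:00:15:27.

06:00:15:27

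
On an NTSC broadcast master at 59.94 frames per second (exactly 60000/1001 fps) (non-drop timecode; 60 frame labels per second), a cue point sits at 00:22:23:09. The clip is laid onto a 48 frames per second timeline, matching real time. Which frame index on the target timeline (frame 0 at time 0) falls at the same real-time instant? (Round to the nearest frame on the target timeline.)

frame 64536

Source frame index: (0×3600 + 22×60 + 23) × 60 + 9 = 80589.
Real time: 80589 / (60000/1001) = 26889863/20000 s.
Target frame: (26889863/20000) × (48) = 80669589/1250 ≈ 64535.671 → 64536.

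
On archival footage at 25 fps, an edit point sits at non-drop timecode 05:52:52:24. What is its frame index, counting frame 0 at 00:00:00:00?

frame 529324

Total seconds to the label: (5 × 3600 + 52 × 60 + 52) = 21172.
Frame index = 21172 × 25 + 24 = 529324.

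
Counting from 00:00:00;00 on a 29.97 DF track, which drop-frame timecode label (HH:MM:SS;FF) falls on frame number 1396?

00:00:46;16

Ten DF minutes hold 17982 frames, so frame 1396 lies in block 0 (frames 0–17981) with 1396 frames into that block.
The block's first minute is 1800 frames and the rest 1798 each; 1396 frames reaches minute 0, so 0 × 18 + 0 × 2 = 0 labels have been skipped so far.
Adding those back, label number 1396 + 0 = 1396 at 30 labels/s is 46 s + 16 f = 0 h 0 min 46 s frame 16, i.e. 00:00:46;16.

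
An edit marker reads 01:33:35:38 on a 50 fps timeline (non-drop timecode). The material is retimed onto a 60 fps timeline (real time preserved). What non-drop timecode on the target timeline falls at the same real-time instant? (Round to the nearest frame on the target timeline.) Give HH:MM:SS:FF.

01:33:35:46

Source frame index: (1×3600 + 33×60 + 35) × 50 + 38 = 280788.
Real time: 280788 / (50) = 140394/25 s.
Target frame: (140394/25) × (60) = 1684728/5 ≈ 336945.600 → 336946.
At 60 labels/s: frame 336946 → 01:33:35:46.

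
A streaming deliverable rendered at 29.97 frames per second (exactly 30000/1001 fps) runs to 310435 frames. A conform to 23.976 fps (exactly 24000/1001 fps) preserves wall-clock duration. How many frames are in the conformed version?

Target frames = source frames × (target rate / source rate) = 310435 × (24000/1001)/(30000/1001) = 310435 × 4/5 = 248348.

248348 frames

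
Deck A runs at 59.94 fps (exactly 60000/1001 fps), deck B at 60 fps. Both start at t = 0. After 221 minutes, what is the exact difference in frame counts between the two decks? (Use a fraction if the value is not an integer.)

61200/77 frames

221 min = 13260 s.
A emits 60000/1001 × 13260 = 61200000/77 frames; B emits 60 × 13260 = 795600.
Difference = 61200/77 frames (≈ 794.8052); B is ahead of A.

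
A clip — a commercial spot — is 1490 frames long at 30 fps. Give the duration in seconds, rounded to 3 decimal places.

Running time = 1490 × 1/30 = 149/3 s ≈ 49.667 s.

49.667 seconds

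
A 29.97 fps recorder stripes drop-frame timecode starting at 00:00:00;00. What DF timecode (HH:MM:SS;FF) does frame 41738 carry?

00:23:12;20

Each 10-minute DF block holds 10 × 60 × 30 − 9 × 2 = 17982 frames. 41738 ÷ 17982 → 2 full blocks, remainder 5774.
Within the partial block the first minute is 1800 frames and each further minute 1798, so 3 further minute boundaries passed. Total skipped labels = 18 × 2 + 2 × 3 = 42.
Non-drop label index = 41738 + 42 = 41780; at 30 labels/s that is 00:23:12:20, i.e. DF 00:23:12;20.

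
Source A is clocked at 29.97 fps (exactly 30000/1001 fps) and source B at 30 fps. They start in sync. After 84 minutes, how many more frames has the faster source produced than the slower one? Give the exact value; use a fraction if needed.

21600/143 frames

84 min = 5040 s.
A emits 30000/1001 × 5040 = 21600000/143 frames; B emits 30 × 5040 = 151200.
Difference = 21600/143 frames (≈ 151.0490); B is ahead of A.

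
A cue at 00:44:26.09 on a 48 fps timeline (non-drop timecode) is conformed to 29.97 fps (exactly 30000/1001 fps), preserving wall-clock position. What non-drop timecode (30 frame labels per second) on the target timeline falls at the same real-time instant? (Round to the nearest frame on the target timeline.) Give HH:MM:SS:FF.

00:44:23:16

Source frame index: (0×3600 + 44×60 + 26) × 48 + 9 = 127977.
Real time: 127977 / (48) = 42659/16 s.
Target frame: (42659/16) × (30000/1001) = 79985625/1001 ≈ 79905.719 → 79906.
At 30 labels/s: frame 79906 → 00:44:23:16.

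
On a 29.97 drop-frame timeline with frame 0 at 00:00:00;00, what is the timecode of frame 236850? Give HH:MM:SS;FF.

02:11:42;26

Each 10-minute DF block holds 10 × 60 × 30 − 9 × 2 = 17982 frames. 236850 ÷ 17982 → 13 full blocks, remainder 3084.
Within the partial block the first minute is 1800 frames and each further minute 1798, so 1 further minute boundary passed. Total skipped labels = 18 × 13 + 2 × 1 = 236.
Non-drop label index = 236850 + 236 = 237086; at 30 labels/s that is 02:11:42:26, i.e. DF 02:11:42;26.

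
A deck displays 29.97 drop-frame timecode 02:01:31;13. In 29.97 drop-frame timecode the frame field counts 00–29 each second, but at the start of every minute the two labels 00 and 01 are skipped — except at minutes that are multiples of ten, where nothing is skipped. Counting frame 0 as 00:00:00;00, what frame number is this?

218525

As if non-drop at 30 labels/s: (2 × 3600 + 1 × 60 + 31) × 30 + 13 = 218743.
Minute boundaries passed: 121; those not divisible by 10: 121 − 12 = 109; dropped labels = 2 × 109 = 218.
Actual frame index = 218743 − 218 = 218525.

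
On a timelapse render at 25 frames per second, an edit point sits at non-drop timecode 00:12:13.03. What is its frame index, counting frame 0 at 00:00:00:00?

frame 18328

Total seconds to the label: (0 × 3600 + 12 × 60 + 13) = 733.
Frame index = 733 × 25 + 3 = 18328.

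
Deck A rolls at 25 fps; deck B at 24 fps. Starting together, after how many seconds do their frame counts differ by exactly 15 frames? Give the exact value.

15 seconds

The gap grows by |24 − 25| = 1 frame per second.
Time for a 15-frame gap: 15 ÷ (1) = 15 s.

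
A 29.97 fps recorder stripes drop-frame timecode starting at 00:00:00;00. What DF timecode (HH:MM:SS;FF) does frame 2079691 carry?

19:16:32;13

Ten DF minutes hold 17982 frames, so frame 2079691 lies in block 115 (frames 2067930–2085911) with 11761 frames into that block.
The block's first minute is 1800 frames and the rest 1798 each; 11761 frames reaches minute 6, so 115 × 18 + 6 × 2 = 2082 labels have been skipped so far.
Adding those back, label number 2079691 + 2082 = 2081773 at 30 labels/s is 69392 s + 13 f = 19 h 16 min 32 s frame 13, i.e. 19:16:32;13.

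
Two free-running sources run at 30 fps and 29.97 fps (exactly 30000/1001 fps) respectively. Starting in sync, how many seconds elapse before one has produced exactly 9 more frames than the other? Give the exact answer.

The gap grows by |30000/1001 − 30| = 30/1001 frames per second.
Time for a 9-frame gap: 9 ÷ (30/1001) = 300.3 s.

300.3 seconds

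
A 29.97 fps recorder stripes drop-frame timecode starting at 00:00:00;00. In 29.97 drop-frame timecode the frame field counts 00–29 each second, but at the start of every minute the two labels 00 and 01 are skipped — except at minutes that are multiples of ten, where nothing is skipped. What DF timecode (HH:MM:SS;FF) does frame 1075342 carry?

09:58:00;20

Each 10-minute DF block holds 10 × 60 × 30 − 9 × 2 = 17982 frames. 1075342 ÷ 17982 → 59 full blocks, remainder 14404.
Within the partial block the first minute is 1800 frames and each further minute 1798, so 8 further minute boundaries passed. Total skipped labels = 18 × 59 + 2 × 8 = 1078.
Non-drop label index = 1075342 + 1078 = 1076420; at 30 labels/s that is 09:58:00:20, i.e. DF 09:58:00;20.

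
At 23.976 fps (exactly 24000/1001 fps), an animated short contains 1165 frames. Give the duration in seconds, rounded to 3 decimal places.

Running time = 1165 × 1001/24000 = 233233/4800 s ≈ 48.590 s.

48.590 seconds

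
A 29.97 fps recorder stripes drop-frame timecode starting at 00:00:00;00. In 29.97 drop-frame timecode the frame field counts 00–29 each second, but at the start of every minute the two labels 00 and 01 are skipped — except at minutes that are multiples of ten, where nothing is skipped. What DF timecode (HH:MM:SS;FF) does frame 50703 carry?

Each 10-minute DF block holds 10 × 60 × 30 − 9 × 2 = 17982 frames. 50703 ÷ 17982 → 2 full blocks, remainder 14739.
Within the partial block the first minute is 1800 frames and each further minute 1798, so 8 further minute boundaries passed. Total skipped labels = 18 × 2 + 2 × 8 = 52.
Non-drop label index = 50703 + 52 = 50755; at 30 labels/s that is 00:28:11:25, i.e. DF 00:28:11;25.

00:28:11;25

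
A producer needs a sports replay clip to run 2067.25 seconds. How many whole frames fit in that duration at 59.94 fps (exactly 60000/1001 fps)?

123911 frames

Frames = 2067.25 × 60000/1001 = 124035000/1001 ≈ 123911.0889.
Complete frames: 123911.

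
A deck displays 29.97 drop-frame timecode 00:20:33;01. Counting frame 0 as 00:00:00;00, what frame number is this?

Complete 10-minute blocks: 2, each 17982 frames → 35964.
Remaining 0 whole minutes in the current block: 0 frames.
Within the current minute: 33 × 30 + 1 = 991. Total = 35964 + 0 + 991 = 36955.

36955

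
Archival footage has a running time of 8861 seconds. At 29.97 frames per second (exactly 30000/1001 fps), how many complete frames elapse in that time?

Frames = 8861 × 30000/1001 = 265830000/1001 ≈ 265564.4356.
Complete frames: 265564.

265564 frames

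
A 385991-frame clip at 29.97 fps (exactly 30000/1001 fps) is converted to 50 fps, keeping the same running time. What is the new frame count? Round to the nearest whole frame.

Frames at target rate = 385991 × (50) / (30000/1001) = 386376991/600 ≈ 643961.652.
Nearest whole frame: 643962.

643962 frames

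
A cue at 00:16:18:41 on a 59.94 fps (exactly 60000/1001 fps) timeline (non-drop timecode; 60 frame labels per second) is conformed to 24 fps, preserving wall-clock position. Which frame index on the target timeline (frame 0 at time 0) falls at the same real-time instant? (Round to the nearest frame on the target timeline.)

Source frame index: (0×3600 + 16×60 + 18) × 60 + 41 = 58721.
Real time: 58721 / (60000/1001) = 58779721/60000 s.
Target frame: (58779721/60000) × (24) = 58779721/2500 ≈ 23511.888 → 23512.

frame 23512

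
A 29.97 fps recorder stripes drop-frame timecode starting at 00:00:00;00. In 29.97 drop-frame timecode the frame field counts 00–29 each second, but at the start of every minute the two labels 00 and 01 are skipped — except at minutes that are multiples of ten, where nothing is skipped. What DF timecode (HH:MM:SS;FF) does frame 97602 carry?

00:54:16;20

Each 10-minute DF block holds 10 × 60 × 30 − 9 × 2 = 17982 frames. 97602 ÷ 17982 → 5 full blocks, remainder 7692.
Within the partial block the first minute is 1800 frames and each further minute 1798, so 4 further minute boundaries passed. Total skipped labels = 18 × 5 + 2 × 4 = 98.
Non-drop label index = 97602 + 98 = 97700; at 30 labels/s that is 00:54:16:20, i.e. DF 00:54:16;20.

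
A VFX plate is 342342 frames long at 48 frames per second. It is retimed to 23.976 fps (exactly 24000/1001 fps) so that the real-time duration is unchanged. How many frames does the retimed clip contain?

Target frames = source frames × (target rate / source rate) = 342342 × (24000/1001)/(48) = 342342 × 500/1001 = 171000.

171000 frames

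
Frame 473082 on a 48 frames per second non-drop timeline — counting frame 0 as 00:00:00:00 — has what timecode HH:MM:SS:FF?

473082 ÷ 48 = 9855 full seconds, remainder 42 frames.
9855 s = 2 h 44 min 15 s.
Timecode: 02:44:15:42.

02:44:15:42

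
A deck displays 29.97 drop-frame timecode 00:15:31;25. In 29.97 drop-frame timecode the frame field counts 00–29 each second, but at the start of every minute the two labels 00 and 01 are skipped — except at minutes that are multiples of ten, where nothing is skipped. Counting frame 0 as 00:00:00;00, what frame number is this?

Complete 10-minute blocks: 1, each 17982 frames → 17982.
Remaining 5 whole minutes in the current block: 1800 + 4 × 1798 = 8992 frames.
Within the current minute: 31 × 30 + 25 − 2 = 953 (labels ;00/;01 skipped at this minute). Total = 17982 + 8992 + 953 = 27927.

27927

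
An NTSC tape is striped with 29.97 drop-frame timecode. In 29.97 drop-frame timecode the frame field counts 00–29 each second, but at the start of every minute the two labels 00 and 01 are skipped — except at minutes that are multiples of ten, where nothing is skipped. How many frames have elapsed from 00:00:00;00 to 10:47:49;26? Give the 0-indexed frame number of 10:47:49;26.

As if non-drop at 30 labels/s: (10 × 3600 + 47 × 60 + 49) × 30 + 26 = 1166096.
Minute boundaries passed: 647; those not divisible by 10: 647 − 64 = 583; dropped labels = 2 × 583 = 1166.
Actual frame index = 1166096 − 1166 = 1164930.

1164930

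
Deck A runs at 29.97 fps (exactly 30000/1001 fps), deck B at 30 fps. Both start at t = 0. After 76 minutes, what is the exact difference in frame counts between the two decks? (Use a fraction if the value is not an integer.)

136800/1001 frames

76 min = 4560 s.
A emits 30000/1001 × 4560 = 136800000/1001 frames; B emits 30 × 4560 = 136800.
Difference = 136800/1001 frames (≈ 136.6633); B is ahead of A.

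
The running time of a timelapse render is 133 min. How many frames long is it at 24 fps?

191520 frames

133 min = 7980 s.
Frames = 7980 × 24 = 191520.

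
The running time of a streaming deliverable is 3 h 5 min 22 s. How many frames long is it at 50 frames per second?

3 h 5 min 22 s = 11122 s.
Frames = 11122 × 50 = 556100.

556100 frames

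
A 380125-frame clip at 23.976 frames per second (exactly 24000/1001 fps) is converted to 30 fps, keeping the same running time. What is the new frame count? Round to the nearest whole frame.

475631 frames

Frames at target rate = 380125 × (30) / (24000/1001) = 15220205/32 ≈ 475631.406.
Nearest whole frame: 475631.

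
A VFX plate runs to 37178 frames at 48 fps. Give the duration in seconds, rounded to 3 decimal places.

Running time = 37178 × 1/48 = 18589/24 s ≈ 774.542 s.

774.542 seconds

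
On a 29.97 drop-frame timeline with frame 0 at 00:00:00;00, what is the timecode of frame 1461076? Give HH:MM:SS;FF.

Ten DF minutes hold 17982 frames, so frame 1461076 lies in block 81 (frames 1456542–1474523) with 4534 frames into that block.
The block's first minute is 1800 frames and the rest 1798 each; 4534 frames reaches minute 2, so 81 × 18 + 2 × 2 = 1462 labels have been skipped so far.
Adding those back, label number 1461076 + 1462 = 1462538 at 30 labels/s is 48751 s + 8 f = 13 h 32 min 31 s frame 8, i.e. 13:32:31;08.

13:32:31;08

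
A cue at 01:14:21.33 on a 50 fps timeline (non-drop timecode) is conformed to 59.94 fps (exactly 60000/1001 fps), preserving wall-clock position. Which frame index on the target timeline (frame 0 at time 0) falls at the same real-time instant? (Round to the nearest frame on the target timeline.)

frame 267432

Source frame index: (1×3600 + 14×60 + 21) × 50 + 33 = 223083.
Real time: 223083 / (50) = 223083/50 s.
Target frame: (223083/50) × (60000/1001) = 38242800/143 ≈ 267432.168 → 267432.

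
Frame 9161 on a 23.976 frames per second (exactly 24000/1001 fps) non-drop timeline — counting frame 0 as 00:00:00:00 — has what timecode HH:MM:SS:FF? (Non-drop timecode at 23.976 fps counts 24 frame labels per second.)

00:06:21:17

9161 ÷ 24 = 381 full seconds, remainder 17 frames.
381 s = 0 h 6 min 21 s.
Timecode: 00:06:21:17.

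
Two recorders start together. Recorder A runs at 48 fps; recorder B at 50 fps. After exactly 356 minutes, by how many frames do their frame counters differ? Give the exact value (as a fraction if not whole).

42720 frames

356 min = 21360 s.
A emits 48 × 21360 = 1025280 frames; B emits 50 × 21360 = 1068000.
Difference = 42720 frames; B is ahead of A.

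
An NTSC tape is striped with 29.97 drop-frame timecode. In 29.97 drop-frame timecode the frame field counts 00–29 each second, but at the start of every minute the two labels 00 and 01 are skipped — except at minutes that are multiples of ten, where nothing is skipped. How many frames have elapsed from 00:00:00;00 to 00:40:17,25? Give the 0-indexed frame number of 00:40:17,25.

72463

As if non-drop at 30 labels/s: (0 × 3600 + 40 × 60 + 17) × 30 + 25 = 72535.
Minute boundaries passed: 40; those not divisible by 10: 40 − 4 = 36; dropped labels = 2 × 36 = 72.
Actual frame index = 72535 − 72 = 72463.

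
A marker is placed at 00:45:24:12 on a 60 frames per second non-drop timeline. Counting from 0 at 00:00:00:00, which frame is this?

Total seconds to the label: (0 × 3600 + 45 × 60 + 24) = 2724.
Frame index = 2724 × 60 + 12 = 163452.

frame 163452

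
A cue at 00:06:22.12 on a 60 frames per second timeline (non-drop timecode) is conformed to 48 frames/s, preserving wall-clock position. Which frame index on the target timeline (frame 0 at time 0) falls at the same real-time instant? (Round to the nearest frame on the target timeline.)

Source frame index: (0×3600 + 6×60 + 22) × 60 + 12 = 22932.
Real time: 22932 / (60) = 1911/5 s.
Target frame: (1911/5) × (48) = 91728/5 ≈ 18345.600 → 18346.

frame 18346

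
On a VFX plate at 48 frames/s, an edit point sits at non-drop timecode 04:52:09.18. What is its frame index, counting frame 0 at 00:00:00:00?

frame 841410

Total seconds to the label: (4 × 3600 + 52 × 60 + 9) = 17529.
Frame index = 17529 × 48 + 18 = 841410.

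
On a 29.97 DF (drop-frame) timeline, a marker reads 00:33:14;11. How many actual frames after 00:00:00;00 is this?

Complete 10-minute blocks: 3, each 17982 frames → 53946.
Remaining 3 whole minutes in the current block: 1800 + 2 × 1798 = 5396 frames.
Within the current minute: 14 × 30 + 11 − 2 = 429 (labels ;00/;01 skipped at this minute). Total = 53946 + 5396 + 429 = 59771.

59771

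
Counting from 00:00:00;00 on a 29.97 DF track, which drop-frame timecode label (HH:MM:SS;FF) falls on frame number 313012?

Ten DF minutes hold 17982 frames, so frame 313012 lies in block 17 (frames 305694–323675) with 7318 frames into that block.
The block's first minute is 1800 frames and the rest 1798 each; 7318 frames reaches minute 4, so 17 × 18 + 4 × 2 = 314 labels have been skipped so far.
Adding those back, label number 313012 + 314 = 313326 at 30 labels/s is 10444 s + 6 f = 2 h 54 min 4 s frame 6, i.e. 02:54:04;06.

02:54:04;06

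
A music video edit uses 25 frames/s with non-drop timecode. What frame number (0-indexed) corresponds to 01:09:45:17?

Total seconds to the label: (1 × 3600 + 9 × 60 + 45) = 4185.
Frame index = 4185 × 25 + 17 = 104642.

frame 104642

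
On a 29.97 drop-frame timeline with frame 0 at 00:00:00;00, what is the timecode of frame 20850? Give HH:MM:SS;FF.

Ten DF minutes hold 17982 frames, so frame 20850 lies in block 1 (frames 17982–35963) with 2868 frames into that block.
The block's first minute is 1800 frames and the rest 1798 each; 2868 frames reaches minute 1, so 1 × 18 + 1 × 2 = 20 labels have been skipped so far.
Adding those back, label number 20850 + 20 = 20870 at 30 labels/s is 695 s + 20 f = 0 h 11 min 35 s frame 20, i.e. 00:11:35;20.

00:11:35;20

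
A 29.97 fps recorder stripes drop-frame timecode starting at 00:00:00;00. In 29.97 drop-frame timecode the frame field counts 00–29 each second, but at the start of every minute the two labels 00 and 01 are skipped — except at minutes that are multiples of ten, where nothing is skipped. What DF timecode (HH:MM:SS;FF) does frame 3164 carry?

00:01:45;16

Ten DF minutes hold 17982 frames, so frame 3164 lies in block 0 (frames 0–17981) with 3164 frames into that block.
The block's first minute is 1800 frames and the rest 1798 each; 3164 frames reaches minute 1, so 0 × 18 + 1 × 2 = 2 labels have been skipped so far.
Adding those back, label number 3164 + 2 = 3166 at 30 labels/s is 105 s + 16 f = 0 h 1 min 45 s frame 16, i.e. 00:01:45;16.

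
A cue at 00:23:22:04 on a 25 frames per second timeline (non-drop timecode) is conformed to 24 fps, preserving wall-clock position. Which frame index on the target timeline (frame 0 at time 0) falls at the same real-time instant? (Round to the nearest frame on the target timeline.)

frame 33652

Source frame index: (0×3600 + 23×60 + 22) × 25 + 4 = 35054.
Real time: 35054 / (25) = 35054/25 s.
Target frame: (35054/25) × (24) = 841296/25 ≈ 33651.840 → 33652.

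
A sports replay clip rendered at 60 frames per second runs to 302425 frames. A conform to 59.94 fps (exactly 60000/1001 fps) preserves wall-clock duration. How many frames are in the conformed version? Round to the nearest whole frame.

Frames at target rate = 302425 × (60000/1001) / (60) = 302425000/1001 ≈ 302122.877.
Nearest whole frame: 302123.

302123 frames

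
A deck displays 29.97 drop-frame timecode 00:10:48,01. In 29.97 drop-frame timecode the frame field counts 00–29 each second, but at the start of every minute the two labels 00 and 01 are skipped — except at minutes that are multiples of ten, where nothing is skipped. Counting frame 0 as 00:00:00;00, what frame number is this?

19423

As if non-drop at 30 labels/s: (0 × 3600 + 10 × 60 + 48) × 30 + 1 = 19441.
Minute boundaries passed: 10; those not divisible by 10: 10 − 1 = 9; dropped labels = 2 × 9 = 18.
Actual frame index = 19441 − 18 = 19423.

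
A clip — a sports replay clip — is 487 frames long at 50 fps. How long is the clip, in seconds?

Running time = 487 / (50) = 9.74 s.

9.74 seconds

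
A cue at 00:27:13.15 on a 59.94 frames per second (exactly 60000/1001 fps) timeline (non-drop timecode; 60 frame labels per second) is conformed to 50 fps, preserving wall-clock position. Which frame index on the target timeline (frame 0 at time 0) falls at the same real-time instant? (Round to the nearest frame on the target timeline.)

Source frame index: (0×3600 + 27×60 + 13) × 60 + 15 = 97995.
Real time: 97995 / (60000/1001) = 6539533/4000 s.
Target frame: (6539533/4000) × (50) = 6539533/80 ≈ 81744.163 → 81744.

frame 81744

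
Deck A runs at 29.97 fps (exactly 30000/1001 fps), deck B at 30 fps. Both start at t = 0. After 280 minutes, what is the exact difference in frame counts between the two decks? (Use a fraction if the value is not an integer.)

280 min = 16800 s.
A emits 30000/1001 × 16800 = 72000000/143 frames; B emits 30 × 16800 = 504000.
Difference = 72000/143 frames (≈ 503.4965); B is ahead of A.

72000/143 frames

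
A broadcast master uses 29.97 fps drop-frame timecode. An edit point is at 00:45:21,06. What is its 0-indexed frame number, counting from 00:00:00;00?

81554

Complete 10-minute blocks: 4, each 17982 frames → 71928.
Remaining 5 whole minutes in the current block: 1800 + 4 × 1798 = 8992 frames.
Within the current minute: 21 × 30 + 6 − 2 = 634 (labels ;00/;01 skipped at this minute). Total = 71928 + 8992 + 634 = 81554.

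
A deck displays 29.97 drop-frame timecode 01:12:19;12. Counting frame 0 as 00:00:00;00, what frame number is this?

130052

Complete 10-minute blocks: 7, each 17982 frames → 125874.
Remaining 2 whole minutes in the current block: 1800 + 1 × 1798 = 3598 frames.
Within the current minute: 19 × 30 + 12 − 2 = 580 (labels ;00/;01 skipped at this minute). Total = 125874 + 3598 + 580 = 130052.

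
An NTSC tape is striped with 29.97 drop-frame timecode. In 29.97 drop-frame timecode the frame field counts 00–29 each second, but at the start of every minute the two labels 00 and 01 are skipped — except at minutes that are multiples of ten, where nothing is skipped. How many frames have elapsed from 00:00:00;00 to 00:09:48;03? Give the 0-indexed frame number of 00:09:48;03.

Complete 10-minute blocks: 0, each 17982 frames → 0.
Remaining 9 whole minutes in the current block: 1800 + 8 × 1798 = 16184 frames.
Within the current minute: 48 × 30 + 3 − 2 = 1441 (labels ;00/;01 skipped at this minute). Total = 0 + 16184 + 1441 = 17625.

17625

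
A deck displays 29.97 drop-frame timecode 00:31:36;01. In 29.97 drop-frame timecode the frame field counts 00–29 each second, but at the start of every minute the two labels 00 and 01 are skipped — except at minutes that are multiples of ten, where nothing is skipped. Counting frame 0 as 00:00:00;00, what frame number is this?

56825

As if non-drop at 30 labels/s: (0 × 3600 + 31 × 60 + 36) × 30 + 1 = 56881.
Minute boundaries passed: 31; those not divisible by 10: 31 − 3 = 28; dropped labels = 2 × 28 = 56.
Actual frame index = 56881 − 56 = 56825.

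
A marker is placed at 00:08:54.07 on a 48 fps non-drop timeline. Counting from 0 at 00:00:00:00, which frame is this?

frame 25639

Total seconds to the label: (0 × 3600 + 8 × 60 + 54) = 534.
Frame index = 534 × 48 + 7 = 25639.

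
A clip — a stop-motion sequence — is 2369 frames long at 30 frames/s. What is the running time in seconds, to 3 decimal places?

Running time = 2369 × 1/30 = 2369/30 s ≈ 78.967 s.

78.967 seconds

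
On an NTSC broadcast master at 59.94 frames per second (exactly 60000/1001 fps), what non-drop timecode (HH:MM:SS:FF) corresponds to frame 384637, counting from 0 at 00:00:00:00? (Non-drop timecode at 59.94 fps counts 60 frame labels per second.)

01:46:50:37

384637 ÷ 60 = 6410 full seconds, remainder 37 frames.
6410 s = 1 h 46 min 50 s.
Timecode: 01:46:50:37.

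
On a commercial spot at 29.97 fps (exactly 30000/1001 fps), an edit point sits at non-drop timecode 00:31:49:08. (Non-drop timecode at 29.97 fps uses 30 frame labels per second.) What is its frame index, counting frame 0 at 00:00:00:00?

57278

Total seconds to the label: (0 × 3600 + 31 × 60 + 49) = 1909.
Frame index = 1909 × 30 + 8 = 57278.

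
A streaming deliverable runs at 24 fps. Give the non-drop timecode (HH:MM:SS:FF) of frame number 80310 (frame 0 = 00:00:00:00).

80310 ÷ 24 = 3346 full seconds, remainder 6 frames.
3346 s = 0 h 55 min 46 s.
Timecode: 00:55:46:06.

00:55:46:06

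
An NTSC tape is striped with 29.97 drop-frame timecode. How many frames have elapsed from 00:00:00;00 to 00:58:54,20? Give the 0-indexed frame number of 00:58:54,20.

As if non-drop at 30 labels/s: (0 × 3600 + 58 × 60 + 54) × 30 + 20 = 106040.
Minute boundaries passed: 58; those not divisible by 10: 58 − 5 = 53; dropped labels = 2 × 53 = 106.
Actual frame index = 106040 − 106 = 105934.

105934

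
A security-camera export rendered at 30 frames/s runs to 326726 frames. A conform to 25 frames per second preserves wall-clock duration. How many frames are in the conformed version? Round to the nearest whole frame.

Frames at target rate = 326726 × (25) / (30) = 816815/3 ≈ 272271.667.
Nearest whole frame: 272272.

272272 frames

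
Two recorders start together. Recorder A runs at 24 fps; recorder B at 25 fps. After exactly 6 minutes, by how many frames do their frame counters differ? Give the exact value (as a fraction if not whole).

360 frames

6 min = 360 s.
A emits 24 × 360 = 8640 frames; B emits 25 × 360 = 9000.
Difference = 360 frames; B is ahead of A.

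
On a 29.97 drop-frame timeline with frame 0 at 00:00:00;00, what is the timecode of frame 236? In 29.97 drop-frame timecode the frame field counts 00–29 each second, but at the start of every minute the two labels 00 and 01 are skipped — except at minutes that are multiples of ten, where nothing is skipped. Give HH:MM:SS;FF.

00:00:07;26

Ten DF minutes hold 17982 frames, so frame 236 lies in block 0 (frames 0–17981) with 236 frames into that block.
The block's first minute is 1800 frames and the rest 1798 each; 236 frames reaches minute 0, so 0 × 18 + 0 × 2 = 0 labels have been skipped so far.
Adding those back, label number 236 + 0 = 236 at 30 labels/s is 7 s + 26 f = 0 h 0 min 7 s frame 26, i.e. 00:00:07;26.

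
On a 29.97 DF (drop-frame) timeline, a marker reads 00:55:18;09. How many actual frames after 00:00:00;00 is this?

As if non-drop at 30 labels/s: (0 × 3600 + 55 × 60 + 18) × 30 + 9 = 99549.
Minute boundaries passed: 55; those not divisible by 10: 55 − 5 = 50; dropped labels = 2 × 50 = 100.
Actual frame index = 99549 − 100 = 99449.

99449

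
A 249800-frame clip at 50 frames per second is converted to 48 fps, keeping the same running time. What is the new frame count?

239808 frames

Target frames = source frames × (target rate / source rate) = 249800 × (48)/(50) = 249800 × 24/25 = 239808.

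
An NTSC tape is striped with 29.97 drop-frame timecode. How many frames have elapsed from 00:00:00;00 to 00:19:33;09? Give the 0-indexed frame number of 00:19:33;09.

35163

As if non-drop at 30 labels/s: (0 × 3600 + 19 × 60 + 33) × 30 + 9 = 35199.
Minute boundaries passed: 19; those not divisible by 10: 19 − 1 = 18; dropped labels = 2 × 18 = 36.
Actual frame index = 35199 − 36 = 35163.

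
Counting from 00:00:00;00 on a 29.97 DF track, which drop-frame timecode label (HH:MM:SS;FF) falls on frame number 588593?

05:27:19;13

Ten DF minutes hold 17982 frames, so frame 588593 lies in block 32 (frames 575424–593405) with 13169 frames into that block.
The block's first minute is 1800 frames and the rest 1798 each; 13169 frames reaches minute 7, so 32 × 18 + 7 × 2 = 590 labels have been skipped so far.
Adding those back, label number 588593 + 590 = 589183 at 30 labels/s is 19639 s + 13 f = 5 h 27 min 19 s frame 13, i.e. 05:27:19;13.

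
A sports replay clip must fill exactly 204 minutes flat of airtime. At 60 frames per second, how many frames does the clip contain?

734400 frames

204 min = 12240 s.
Frames = 12240 × 60 = 734400.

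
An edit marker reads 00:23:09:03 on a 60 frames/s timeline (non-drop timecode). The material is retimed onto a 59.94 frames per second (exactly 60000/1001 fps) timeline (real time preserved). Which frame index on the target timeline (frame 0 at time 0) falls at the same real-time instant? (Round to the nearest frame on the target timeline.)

frame 83260

Source frame index: (0×3600 + 23×60 + 9) × 60 + 3 = 83343.
Real time: 83343 / (60) = 27781/20 s.
Target frame: (27781/20) × (60000/1001) = 6411000/77 ≈ 83259.740 → 83260.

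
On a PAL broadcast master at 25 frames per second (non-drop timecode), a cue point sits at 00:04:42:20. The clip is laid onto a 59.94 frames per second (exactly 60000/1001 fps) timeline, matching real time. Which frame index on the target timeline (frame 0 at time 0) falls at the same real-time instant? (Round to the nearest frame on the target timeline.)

frame 16951

Source frame index: (0×3600 + 4×60 + 42) × 25 + 20 = 7070.
Real time: 7070 / (25) = 1414/5 s.
Target frame: (1414/5) × (60000/1001) = 2424000/143 ≈ 16951.049 → 16951.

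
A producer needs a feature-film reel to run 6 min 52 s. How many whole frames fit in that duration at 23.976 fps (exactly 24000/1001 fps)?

6 min 52 s = 412 s.
Frames = 412 × 24000/1001 = 9888000/1001 ≈ 9878.1219.
Complete frames: 9878.

9878 frames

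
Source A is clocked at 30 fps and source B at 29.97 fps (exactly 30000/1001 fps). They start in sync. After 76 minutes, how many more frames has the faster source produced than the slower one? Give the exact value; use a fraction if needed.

76 min = 4560 s.
A emits 30 × 4560 = 136800 frames; B emits 30000/1001 × 4560 = 136800000/1001.
Difference = 136800/1001 frames (≈ 136.6633); B is behind A.

136800/1001 frames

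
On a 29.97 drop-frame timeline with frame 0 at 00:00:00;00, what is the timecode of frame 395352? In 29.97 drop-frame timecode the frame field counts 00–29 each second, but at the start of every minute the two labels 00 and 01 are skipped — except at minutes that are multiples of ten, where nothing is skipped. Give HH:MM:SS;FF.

03:39:51;18

Ten DF minutes hold 17982 frames, so frame 395352 lies in block 21 (frames 377622–395603) with 17730 frames into that block.
The block's first minute is 1800 frames and the rest 1798 each; 17730 frames reaches minute 9, so 21 × 18 + 9 × 2 = 396 labels have been skipped so far.
Adding those back, label number 395352 + 396 = 395748 at 30 labels/s is 13191 s + 18 f = 3 h 39 min 51 s frame 18, i.e. 03:39:51;18.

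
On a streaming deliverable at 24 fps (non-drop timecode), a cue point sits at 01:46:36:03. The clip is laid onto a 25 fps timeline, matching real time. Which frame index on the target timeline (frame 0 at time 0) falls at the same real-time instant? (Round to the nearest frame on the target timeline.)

frame 159903

Source frame index: (1×3600 + 46×60 + 36) × 24 + 3 = 153507.
Real time: 153507 / (24) = 51169/8 s.
Target frame: (51169/8) × (25) = 1279225/8 ≈ 159903.125 → 159903.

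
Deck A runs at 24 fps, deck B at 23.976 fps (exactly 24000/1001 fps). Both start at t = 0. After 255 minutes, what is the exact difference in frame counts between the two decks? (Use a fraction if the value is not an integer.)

255 min = 15300 s.
A emits 24 × 15300 = 367200 frames; B emits 24000/1001 × 15300 = 367200000/1001.
Difference = 367200/1001 frames (≈ 366.8332); B is behind A.

367200/1001 frames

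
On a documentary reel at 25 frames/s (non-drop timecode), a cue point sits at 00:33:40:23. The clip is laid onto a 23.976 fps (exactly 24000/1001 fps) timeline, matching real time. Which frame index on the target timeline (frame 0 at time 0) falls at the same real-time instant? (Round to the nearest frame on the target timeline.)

frame 48454

Source frame index: (0×3600 + 33×60 + 40) × 25 + 23 = 50523.
Real time: 50523 / (25) = 50523/25 s.
Target frame: (50523/25) × (24000/1001) = 4409280/91 ≈ 48453.626 → 48454.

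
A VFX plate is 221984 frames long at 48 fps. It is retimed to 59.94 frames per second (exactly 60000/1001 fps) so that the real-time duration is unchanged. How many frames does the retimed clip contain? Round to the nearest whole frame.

Frames at target rate = 221984 × (60000/1001) / (48) = 39640000/143 ≈ 277202.797.
Nearest whole frame: 277203.

277203 frames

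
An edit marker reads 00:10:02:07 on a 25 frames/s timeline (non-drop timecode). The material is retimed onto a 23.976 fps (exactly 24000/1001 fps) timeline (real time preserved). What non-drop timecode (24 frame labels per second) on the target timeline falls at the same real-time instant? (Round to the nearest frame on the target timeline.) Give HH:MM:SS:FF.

00:10:01:16

Source frame index: (0×3600 + 10×60 + 2) × 25 + 7 = 15057.
Real time: 15057 / (25) = 15057/25 s.
Target frame: (15057/25) × (24000/1001) = 2064960/143 ≈ 14440.280 → 14440.
At 24 labels/s: frame 14440 → 00:10:01:16.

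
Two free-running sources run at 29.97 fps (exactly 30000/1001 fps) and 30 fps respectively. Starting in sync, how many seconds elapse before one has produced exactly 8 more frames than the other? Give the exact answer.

The gap grows by |30 − 30000/1001| = 30/1001 frames per second.
Time for a 8-frame gap: 8 ÷ (30/1001) = 4004/15 s.

4004/15 seconds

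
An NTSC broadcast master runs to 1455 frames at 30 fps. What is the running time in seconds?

48.5 seconds

Running time = 1455 / (30) = 48.5 s.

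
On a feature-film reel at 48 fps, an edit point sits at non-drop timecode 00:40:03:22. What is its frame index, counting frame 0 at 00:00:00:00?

frame 115366

Total seconds to the label: (0 × 3600 + 40 × 60 + 3) = 2403.
Frame index = 2403 × 48 + 22 = 115366.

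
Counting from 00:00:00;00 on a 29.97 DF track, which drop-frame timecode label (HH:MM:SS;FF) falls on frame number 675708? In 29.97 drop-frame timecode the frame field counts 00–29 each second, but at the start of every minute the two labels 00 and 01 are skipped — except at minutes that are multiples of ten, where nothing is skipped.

06:15:46;04

Each 10-minute DF block holds 10 × 60 × 30 − 9 × 2 = 17982 frames. 675708 ÷ 17982 → 37 full blocks, remainder 10374.
Within the partial block the first minute is 1800 frames and each further minute 1798, so 5 further minute boundaries passed. Total skipped labels = 18 × 37 + 2 × 5 = 676.
Non-drop label index = 675708 + 676 = 676384; at 30 labels/s that is 06:15:46:04, i.e. DF 06:15:46;04.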